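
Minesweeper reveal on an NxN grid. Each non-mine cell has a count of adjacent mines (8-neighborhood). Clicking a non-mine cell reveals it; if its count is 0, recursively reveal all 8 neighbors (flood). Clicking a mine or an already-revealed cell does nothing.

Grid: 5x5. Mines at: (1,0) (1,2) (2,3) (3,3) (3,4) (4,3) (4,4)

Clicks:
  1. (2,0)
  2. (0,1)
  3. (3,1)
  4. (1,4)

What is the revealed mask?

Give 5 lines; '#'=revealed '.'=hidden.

Answer: .#...
....#
###..
###..
###..

Derivation:
Click 1 (2,0) count=1: revealed 1 new [(2,0)] -> total=1
Click 2 (0,1) count=2: revealed 1 new [(0,1)] -> total=2
Click 3 (3,1) count=0: revealed 8 new [(2,1) (2,2) (3,0) (3,1) (3,2) (4,0) (4,1) (4,2)] -> total=10
Click 4 (1,4) count=1: revealed 1 new [(1,4)] -> total=11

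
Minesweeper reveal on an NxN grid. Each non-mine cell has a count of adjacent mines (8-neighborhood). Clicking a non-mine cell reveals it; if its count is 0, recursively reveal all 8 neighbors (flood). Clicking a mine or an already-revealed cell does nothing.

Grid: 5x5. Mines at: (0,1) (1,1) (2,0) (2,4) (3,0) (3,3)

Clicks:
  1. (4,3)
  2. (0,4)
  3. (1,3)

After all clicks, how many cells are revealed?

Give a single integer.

Click 1 (4,3) count=1: revealed 1 new [(4,3)] -> total=1
Click 2 (0,4) count=0: revealed 6 new [(0,2) (0,3) (0,4) (1,2) (1,3) (1,4)] -> total=7
Click 3 (1,3) count=1: revealed 0 new [(none)] -> total=7

Answer: 7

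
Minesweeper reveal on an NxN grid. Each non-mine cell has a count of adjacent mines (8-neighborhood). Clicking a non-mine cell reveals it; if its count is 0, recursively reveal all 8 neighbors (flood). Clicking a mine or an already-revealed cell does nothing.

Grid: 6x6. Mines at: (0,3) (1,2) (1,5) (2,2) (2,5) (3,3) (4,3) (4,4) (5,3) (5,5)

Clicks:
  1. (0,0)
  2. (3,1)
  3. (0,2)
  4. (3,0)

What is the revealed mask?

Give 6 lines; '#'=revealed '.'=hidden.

Click 1 (0,0) count=0: revealed 15 new [(0,0) (0,1) (1,0) (1,1) (2,0) (2,1) (3,0) (3,1) (3,2) (4,0) (4,1) (4,2) (5,0) (5,1) (5,2)] -> total=15
Click 2 (3,1) count=1: revealed 0 new [(none)] -> total=15
Click 3 (0,2) count=2: revealed 1 new [(0,2)] -> total=16
Click 4 (3,0) count=0: revealed 0 new [(none)] -> total=16

Answer: ###...
##....
##....
###...
###...
###...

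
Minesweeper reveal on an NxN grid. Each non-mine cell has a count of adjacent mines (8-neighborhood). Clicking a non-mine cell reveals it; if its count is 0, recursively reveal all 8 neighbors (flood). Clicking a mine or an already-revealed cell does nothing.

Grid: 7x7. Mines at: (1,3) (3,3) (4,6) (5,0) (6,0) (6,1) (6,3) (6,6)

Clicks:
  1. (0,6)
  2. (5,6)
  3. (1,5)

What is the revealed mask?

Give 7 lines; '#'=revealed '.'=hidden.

Answer: ....###
....###
....###
....###
.......
......#
.......

Derivation:
Click 1 (0,6) count=0: revealed 12 new [(0,4) (0,5) (0,6) (1,4) (1,5) (1,6) (2,4) (2,5) (2,6) (3,4) (3,5) (3,6)] -> total=12
Click 2 (5,6) count=2: revealed 1 new [(5,6)] -> total=13
Click 3 (1,5) count=0: revealed 0 new [(none)] -> total=13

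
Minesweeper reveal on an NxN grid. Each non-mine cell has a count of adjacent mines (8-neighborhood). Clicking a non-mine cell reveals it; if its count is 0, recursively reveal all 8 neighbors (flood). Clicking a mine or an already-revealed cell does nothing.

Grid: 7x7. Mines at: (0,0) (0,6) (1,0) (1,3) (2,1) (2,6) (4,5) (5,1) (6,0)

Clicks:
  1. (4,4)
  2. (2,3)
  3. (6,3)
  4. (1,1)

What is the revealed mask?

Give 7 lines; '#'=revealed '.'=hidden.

Answer: .......
.#.....
..###..
..###..
..###..
..#####
..#####

Derivation:
Click 1 (4,4) count=1: revealed 1 new [(4,4)] -> total=1
Click 2 (2,3) count=1: revealed 1 new [(2,3)] -> total=2
Click 3 (6,3) count=0: revealed 17 new [(2,2) (2,4) (3,2) (3,3) (3,4) (4,2) (4,3) (5,2) (5,3) (5,4) (5,5) (5,6) (6,2) (6,3) (6,4) (6,5) (6,6)] -> total=19
Click 4 (1,1) count=3: revealed 1 new [(1,1)] -> total=20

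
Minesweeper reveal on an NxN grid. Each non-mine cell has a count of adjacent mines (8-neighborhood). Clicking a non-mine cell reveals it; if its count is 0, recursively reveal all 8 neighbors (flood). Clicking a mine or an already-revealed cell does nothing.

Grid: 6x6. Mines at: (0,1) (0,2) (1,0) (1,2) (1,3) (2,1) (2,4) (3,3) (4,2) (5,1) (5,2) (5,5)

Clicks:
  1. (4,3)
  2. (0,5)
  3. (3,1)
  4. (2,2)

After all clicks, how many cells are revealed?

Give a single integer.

Answer: 7

Derivation:
Click 1 (4,3) count=3: revealed 1 new [(4,3)] -> total=1
Click 2 (0,5) count=0: revealed 4 new [(0,4) (0,5) (1,4) (1,5)] -> total=5
Click 3 (3,1) count=2: revealed 1 new [(3,1)] -> total=6
Click 4 (2,2) count=4: revealed 1 new [(2,2)] -> total=7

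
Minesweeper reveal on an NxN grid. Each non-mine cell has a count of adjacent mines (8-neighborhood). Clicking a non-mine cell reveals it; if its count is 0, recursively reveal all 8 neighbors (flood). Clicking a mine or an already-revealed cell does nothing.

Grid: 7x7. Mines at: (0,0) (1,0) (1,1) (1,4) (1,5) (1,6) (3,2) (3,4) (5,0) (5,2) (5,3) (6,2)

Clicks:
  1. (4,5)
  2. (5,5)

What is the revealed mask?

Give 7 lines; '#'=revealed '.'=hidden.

Answer: .......
.......
.....##
.....##
....###
....###
....###

Derivation:
Click 1 (4,5) count=1: revealed 1 new [(4,5)] -> total=1
Click 2 (5,5) count=0: revealed 12 new [(2,5) (2,6) (3,5) (3,6) (4,4) (4,6) (5,4) (5,5) (5,6) (6,4) (6,5) (6,6)] -> total=13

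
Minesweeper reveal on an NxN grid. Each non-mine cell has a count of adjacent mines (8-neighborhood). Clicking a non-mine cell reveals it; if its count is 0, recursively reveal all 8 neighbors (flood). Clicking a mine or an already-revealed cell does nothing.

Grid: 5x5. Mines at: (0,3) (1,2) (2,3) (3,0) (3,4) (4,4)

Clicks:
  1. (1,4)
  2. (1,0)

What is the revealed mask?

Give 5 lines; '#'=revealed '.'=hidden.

Click 1 (1,4) count=2: revealed 1 new [(1,4)] -> total=1
Click 2 (1,0) count=0: revealed 6 new [(0,0) (0,1) (1,0) (1,1) (2,0) (2,1)] -> total=7

Answer: ##...
##..#
##...
.....
.....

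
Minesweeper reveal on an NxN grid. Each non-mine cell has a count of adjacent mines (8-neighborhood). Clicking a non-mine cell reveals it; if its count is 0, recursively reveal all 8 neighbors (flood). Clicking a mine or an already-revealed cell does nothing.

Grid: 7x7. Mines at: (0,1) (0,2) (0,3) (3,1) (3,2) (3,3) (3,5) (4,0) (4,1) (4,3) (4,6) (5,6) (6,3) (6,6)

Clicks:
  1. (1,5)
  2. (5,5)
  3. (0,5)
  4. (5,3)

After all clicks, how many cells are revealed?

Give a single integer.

Answer: 11

Derivation:
Click 1 (1,5) count=0: revealed 9 new [(0,4) (0,5) (0,6) (1,4) (1,5) (1,6) (2,4) (2,5) (2,6)] -> total=9
Click 2 (5,5) count=3: revealed 1 new [(5,5)] -> total=10
Click 3 (0,5) count=0: revealed 0 new [(none)] -> total=10
Click 4 (5,3) count=2: revealed 1 new [(5,3)] -> total=11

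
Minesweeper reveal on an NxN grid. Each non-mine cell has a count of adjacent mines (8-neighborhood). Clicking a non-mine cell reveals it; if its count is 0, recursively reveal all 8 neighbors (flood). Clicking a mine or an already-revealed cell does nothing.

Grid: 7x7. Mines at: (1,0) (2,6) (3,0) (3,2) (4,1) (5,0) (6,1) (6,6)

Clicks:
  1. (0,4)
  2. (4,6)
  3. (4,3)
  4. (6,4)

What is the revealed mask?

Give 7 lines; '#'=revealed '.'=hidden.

Answer: .######
.######
.#####.
...####
..#####
..#####
..####.

Derivation:
Click 1 (0,4) count=0: revealed 35 new [(0,1) (0,2) (0,3) (0,4) (0,5) (0,6) (1,1) (1,2) (1,3) (1,4) (1,5) (1,6) (2,1) (2,2) (2,3) (2,4) (2,5) (3,3) (3,4) (3,5) (3,6) (4,2) (4,3) (4,4) (4,5) (4,6) (5,2) (5,3) (5,4) (5,5) (5,6) (6,2) (6,3) (6,4) (6,5)] -> total=35
Click 2 (4,6) count=0: revealed 0 new [(none)] -> total=35
Click 3 (4,3) count=1: revealed 0 new [(none)] -> total=35
Click 4 (6,4) count=0: revealed 0 new [(none)] -> total=35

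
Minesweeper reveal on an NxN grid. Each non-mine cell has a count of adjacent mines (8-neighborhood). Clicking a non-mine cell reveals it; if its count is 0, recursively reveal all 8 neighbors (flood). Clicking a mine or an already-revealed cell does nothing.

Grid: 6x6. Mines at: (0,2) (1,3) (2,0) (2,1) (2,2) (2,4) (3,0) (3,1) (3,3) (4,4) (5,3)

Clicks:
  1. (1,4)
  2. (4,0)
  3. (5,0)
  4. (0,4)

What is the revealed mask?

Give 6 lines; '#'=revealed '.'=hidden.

Answer: ....#.
....#.
......
......
###...
###...

Derivation:
Click 1 (1,4) count=2: revealed 1 new [(1,4)] -> total=1
Click 2 (4,0) count=2: revealed 1 new [(4,0)] -> total=2
Click 3 (5,0) count=0: revealed 5 new [(4,1) (4,2) (5,0) (5,1) (5,2)] -> total=7
Click 4 (0,4) count=1: revealed 1 new [(0,4)] -> total=8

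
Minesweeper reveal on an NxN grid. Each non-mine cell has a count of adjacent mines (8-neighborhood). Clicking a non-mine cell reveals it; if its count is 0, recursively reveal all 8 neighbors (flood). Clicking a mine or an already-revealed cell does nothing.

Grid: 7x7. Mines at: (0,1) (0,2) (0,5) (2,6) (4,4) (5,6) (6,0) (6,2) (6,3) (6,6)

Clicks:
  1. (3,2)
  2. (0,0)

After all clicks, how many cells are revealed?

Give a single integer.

Answer: 27

Derivation:
Click 1 (3,2) count=0: revealed 26 new [(1,0) (1,1) (1,2) (1,3) (1,4) (1,5) (2,0) (2,1) (2,2) (2,3) (2,4) (2,5) (3,0) (3,1) (3,2) (3,3) (3,4) (3,5) (4,0) (4,1) (4,2) (4,3) (5,0) (5,1) (5,2) (5,3)] -> total=26
Click 2 (0,0) count=1: revealed 1 new [(0,0)] -> total=27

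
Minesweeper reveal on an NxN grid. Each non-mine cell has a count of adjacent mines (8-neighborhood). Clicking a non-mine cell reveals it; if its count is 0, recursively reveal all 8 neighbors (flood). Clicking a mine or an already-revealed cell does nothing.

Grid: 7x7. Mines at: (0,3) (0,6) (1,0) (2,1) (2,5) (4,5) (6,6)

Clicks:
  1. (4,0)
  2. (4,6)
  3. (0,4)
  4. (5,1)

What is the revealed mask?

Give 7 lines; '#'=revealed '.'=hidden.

Click 1 (4,0) count=0: revealed 28 new [(1,2) (1,3) (1,4) (2,2) (2,3) (2,4) (3,0) (3,1) (3,2) (3,3) (3,4) (4,0) (4,1) (4,2) (4,3) (4,4) (5,0) (5,1) (5,2) (5,3) (5,4) (5,5) (6,0) (6,1) (6,2) (6,3) (6,4) (6,5)] -> total=28
Click 2 (4,6) count=1: revealed 1 new [(4,6)] -> total=29
Click 3 (0,4) count=1: revealed 1 new [(0,4)] -> total=30
Click 4 (5,1) count=0: revealed 0 new [(none)] -> total=30

Answer: ....#..
..###..
..###..
#####..
#####.#
######.
######.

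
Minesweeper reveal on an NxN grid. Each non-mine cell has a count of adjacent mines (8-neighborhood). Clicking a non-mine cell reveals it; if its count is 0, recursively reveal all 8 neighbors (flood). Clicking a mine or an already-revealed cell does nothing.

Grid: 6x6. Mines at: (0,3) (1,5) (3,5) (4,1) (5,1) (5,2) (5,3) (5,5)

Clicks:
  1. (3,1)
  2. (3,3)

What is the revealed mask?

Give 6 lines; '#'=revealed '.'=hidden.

Click 1 (3,1) count=1: revealed 1 new [(3,1)] -> total=1
Click 2 (3,3) count=0: revealed 20 new [(0,0) (0,1) (0,2) (1,0) (1,1) (1,2) (1,3) (1,4) (2,0) (2,1) (2,2) (2,3) (2,4) (3,0) (3,2) (3,3) (3,4) (4,2) (4,3) (4,4)] -> total=21

Answer: ###...
#####.
#####.
#####.
..###.
......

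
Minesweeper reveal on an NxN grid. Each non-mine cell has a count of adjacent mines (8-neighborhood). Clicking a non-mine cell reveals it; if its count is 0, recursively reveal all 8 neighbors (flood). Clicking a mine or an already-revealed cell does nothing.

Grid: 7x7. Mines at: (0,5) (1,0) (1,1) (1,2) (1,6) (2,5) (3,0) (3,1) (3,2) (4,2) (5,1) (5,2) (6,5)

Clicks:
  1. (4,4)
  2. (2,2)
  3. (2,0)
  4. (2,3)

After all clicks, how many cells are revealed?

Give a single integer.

Click 1 (4,4) count=0: revealed 12 new [(3,3) (3,4) (3,5) (3,6) (4,3) (4,4) (4,5) (4,6) (5,3) (5,4) (5,5) (5,6)] -> total=12
Click 2 (2,2) count=4: revealed 1 new [(2,2)] -> total=13
Click 3 (2,0) count=4: revealed 1 new [(2,0)] -> total=14
Click 4 (2,3) count=2: revealed 1 new [(2,3)] -> total=15

Answer: 15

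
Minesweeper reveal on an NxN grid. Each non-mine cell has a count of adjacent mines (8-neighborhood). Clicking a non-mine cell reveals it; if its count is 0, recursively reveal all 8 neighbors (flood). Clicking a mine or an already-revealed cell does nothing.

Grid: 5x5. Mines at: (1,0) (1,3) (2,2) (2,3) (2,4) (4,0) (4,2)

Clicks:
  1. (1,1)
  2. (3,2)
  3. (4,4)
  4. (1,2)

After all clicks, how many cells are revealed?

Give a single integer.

Click 1 (1,1) count=2: revealed 1 new [(1,1)] -> total=1
Click 2 (3,2) count=3: revealed 1 new [(3,2)] -> total=2
Click 3 (4,4) count=0: revealed 4 new [(3,3) (3,4) (4,3) (4,4)] -> total=6
Click 4 (1,2) count=3: revealed 1 new [(1,2)] -> total=7

Answer: 7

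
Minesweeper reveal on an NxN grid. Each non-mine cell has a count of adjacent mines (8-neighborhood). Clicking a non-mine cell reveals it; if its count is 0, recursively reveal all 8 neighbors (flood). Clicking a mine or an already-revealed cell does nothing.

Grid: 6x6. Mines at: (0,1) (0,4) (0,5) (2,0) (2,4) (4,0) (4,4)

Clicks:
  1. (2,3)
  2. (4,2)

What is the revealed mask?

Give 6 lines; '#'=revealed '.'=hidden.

Answer: ......
.###..
.###..
.###..
.###..
.###..

Derivation:
Click 1 (2,3) count=1: revealed 1 new [(2,3)] -> total=1
Click 2 (4,2) count=0: revealed 14 new [(1,1) (1,2) (1,3) (2,1) (2,2) (3,1) (3,2) (3,3) (4,1) (4,2) (4,3) (5,1) (5,2) (5,3)] -> total=15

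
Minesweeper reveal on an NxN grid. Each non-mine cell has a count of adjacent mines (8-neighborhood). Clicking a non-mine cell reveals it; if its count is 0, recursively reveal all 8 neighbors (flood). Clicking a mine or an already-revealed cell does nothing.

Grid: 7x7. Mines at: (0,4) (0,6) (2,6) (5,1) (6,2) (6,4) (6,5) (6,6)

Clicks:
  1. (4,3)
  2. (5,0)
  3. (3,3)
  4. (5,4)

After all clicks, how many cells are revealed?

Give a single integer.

Click 1 (4,3) count=0: revealed 35 new [(0,0) (0,1) (0,2) (0,3) (1,0) (1,1) (1,2) (1,3) (1,4) (1,5) (2,0) (2,1) (2,2) (2,3) (2,4) (2,5) (3,0) (3,1) (3,2) (3,3) (3,4) (3,5) (3,6) (4,0) (4,1) (4,2) (4,3) (4,4) (4,5) (4,6) (5,2) (5,3) (5,4) (5,5) (5,6)] -> total=35
Click 2 (5,0) count=1: revealed 1 new [(5,0)] -> total=36
Click 3 (3,3) count=0: revealed 0 new [(none)] -> total=36
Click 4 (5,4) count=2: revealed 0 new [(none)] -> total=36

Answer: 36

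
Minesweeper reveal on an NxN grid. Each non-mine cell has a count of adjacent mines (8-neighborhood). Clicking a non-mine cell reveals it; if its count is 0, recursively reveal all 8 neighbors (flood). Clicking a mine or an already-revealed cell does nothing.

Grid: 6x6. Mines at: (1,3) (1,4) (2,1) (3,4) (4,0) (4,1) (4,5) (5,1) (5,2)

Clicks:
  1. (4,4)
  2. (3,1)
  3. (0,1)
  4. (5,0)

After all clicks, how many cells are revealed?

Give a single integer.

Answer: 9

Derivation:
Click 1 (4,4) count=2: revealed 1 new [(4,4)] -> total=1
Click 2 (3,1) count=3: revealed 1 new [(3,1)] -> total=2
Click 3 (0,1) count=0: revealed 6 new [(0,0) (0,1) (0,2) (1,0) (1,1) (1,2)] -> total=8
Click 4 (5,0) count=3: revealed 1 new [(5,0)] -> total=9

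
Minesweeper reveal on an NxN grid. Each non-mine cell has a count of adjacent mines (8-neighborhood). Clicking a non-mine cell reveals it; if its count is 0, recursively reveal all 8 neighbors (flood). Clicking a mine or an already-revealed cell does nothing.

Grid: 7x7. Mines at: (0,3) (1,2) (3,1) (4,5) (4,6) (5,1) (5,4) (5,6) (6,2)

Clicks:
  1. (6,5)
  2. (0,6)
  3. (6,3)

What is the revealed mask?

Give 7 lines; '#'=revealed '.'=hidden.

Click 1 (6,5) count=2: revealed 1 new [(6,5)] -> total=1
Click 2 (0,6) count=0: revealed 20 new [(0,4) (0,5) (0,6) (1,3) (1,4) (1,5) (1,6) (2,2) (2,3) (2,4) (2,5) (2,6) (3,2) (3,3) (3,4) (3,5) (3,6) (4,2) (4,3) (4,4)] -> total=21
Click 3 (6,3) count=2: revealed 1 new [(6,3)] -> total=22

Answer: ....###
...####
..#####
..#####
..###..
.......
...#.#.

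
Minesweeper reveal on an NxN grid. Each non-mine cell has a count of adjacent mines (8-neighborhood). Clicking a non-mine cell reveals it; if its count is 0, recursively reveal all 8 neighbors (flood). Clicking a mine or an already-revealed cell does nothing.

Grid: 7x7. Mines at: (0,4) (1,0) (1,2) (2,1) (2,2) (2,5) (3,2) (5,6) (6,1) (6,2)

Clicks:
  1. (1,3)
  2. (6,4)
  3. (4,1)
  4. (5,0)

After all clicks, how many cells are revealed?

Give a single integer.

Click 1 (1,3) count=3: revealed 1 new [(1,3)] -> total=1
Click 2 (6,4) count=0: revealed 12 new [(3,3) (3,4) (3,5) (4,3) (4,4) (4,5) (5,3) (5,4) (5,5) (6,3) (6,4) (6,5)] -> total=13
Click 3 (4,1) count=1: revealed 1 new [(4,1)] -> total=14
Click 4 (5,0) count=1: revealed 1 new [(5,0)] -> total=15

Answer: 15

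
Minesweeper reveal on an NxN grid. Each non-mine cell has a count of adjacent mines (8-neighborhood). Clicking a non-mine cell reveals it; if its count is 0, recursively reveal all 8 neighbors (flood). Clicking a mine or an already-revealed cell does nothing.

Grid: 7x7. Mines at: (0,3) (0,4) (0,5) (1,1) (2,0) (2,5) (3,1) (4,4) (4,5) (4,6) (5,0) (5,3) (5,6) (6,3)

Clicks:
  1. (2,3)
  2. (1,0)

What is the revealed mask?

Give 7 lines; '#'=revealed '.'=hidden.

Answer: .......
#.###..
..###..
..###..
.......
.......
.......

Derivation:
Click 1 (2,3) count=0: revealed 9 new [(1,2) (1,3) (1,4) (2,2) (2,3) (2,4) (3,2) (3,3) (3,4)] -> total=9
Click 2 (1,0) count=2: revealed 1 new [(1,0)] -> total=10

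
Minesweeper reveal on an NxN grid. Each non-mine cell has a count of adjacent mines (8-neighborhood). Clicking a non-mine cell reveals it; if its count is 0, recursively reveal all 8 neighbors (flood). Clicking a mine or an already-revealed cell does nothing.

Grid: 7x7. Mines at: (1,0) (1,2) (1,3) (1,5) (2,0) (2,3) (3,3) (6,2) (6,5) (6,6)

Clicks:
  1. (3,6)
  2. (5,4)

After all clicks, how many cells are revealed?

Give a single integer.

Answer: 12

Derivation:
Click 1 (3,6) count=0: revealed 12 new [(2,4) (2,5) (2,6) (3,4) (3,5) (3,6) (4,4) (4,5) (4,6) (5,4) (5,5) (5,6)] -> total=12
Click 2 (5,4) count=1: revealed 0 new [(none)] -> total=12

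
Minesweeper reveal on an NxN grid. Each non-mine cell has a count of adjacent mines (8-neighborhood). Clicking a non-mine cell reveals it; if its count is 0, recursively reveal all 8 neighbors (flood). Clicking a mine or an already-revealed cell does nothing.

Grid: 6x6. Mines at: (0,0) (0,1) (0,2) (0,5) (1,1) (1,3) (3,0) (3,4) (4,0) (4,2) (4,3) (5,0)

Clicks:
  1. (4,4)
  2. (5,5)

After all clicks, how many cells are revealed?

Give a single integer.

Click 1 (4,4) count=2: revealed 1 new [(4,4)] -> total=1
Click 2 (5,5) count=0: revealed 3 new [(4,5) (5,4) (5,5)] -> total=4

Answer: 4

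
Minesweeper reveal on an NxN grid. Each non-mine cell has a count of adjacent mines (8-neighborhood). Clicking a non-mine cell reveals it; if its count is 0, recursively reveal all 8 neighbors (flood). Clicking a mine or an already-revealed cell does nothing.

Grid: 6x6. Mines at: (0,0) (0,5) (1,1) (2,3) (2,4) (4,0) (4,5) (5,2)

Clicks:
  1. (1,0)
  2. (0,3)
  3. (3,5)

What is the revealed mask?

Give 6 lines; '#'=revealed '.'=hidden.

Answer: ..###.
#.###.
......
.....#
......
......

Derivation:
Click 1 (1,0) count=2: revealed 1 new [(1,0)] -> total=1
Click 2 (0,3) count=0: revealed 6 new [(0,2) (0,3) (0,4) (1,2) (1,3) (1,4)] -> total=7
Click 3 (3,5) count=2: revealed 1 new [(3,5)] -> total=8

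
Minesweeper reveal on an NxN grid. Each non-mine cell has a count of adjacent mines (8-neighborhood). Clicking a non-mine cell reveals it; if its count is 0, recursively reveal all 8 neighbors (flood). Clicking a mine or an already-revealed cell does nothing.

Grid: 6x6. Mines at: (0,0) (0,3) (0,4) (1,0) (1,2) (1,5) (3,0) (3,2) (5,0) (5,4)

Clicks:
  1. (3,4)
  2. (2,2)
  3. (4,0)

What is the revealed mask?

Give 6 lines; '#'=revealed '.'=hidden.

Answer: ......
......
..####
...###
#..###
......

Derivation:
Click 1 (3,4) count=0: revealed 9 new [(2,3) (2,4) (2,5) (3,3) (3,4) (3,5) (4,3) (4,4) (4,5)] -> total=9
Click 2 (2,2) count=2: revealed 1 new [(2,2)] -> total=10
Click 3 (4,0) count=2: revealed 1 new [(4,0)] -> total=11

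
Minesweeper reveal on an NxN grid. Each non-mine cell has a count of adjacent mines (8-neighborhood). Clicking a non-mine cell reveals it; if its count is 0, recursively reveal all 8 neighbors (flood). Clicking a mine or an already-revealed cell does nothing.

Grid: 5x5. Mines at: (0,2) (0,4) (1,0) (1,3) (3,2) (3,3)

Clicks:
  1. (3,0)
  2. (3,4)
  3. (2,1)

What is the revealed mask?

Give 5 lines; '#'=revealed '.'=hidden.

Click 1 (3,0) count=0: revealed 6 new [(2,0) (2,1) (3,0) (3,1) (4,0) (4,1)] -> total=6
Click 2 (3,4) count=1: revealed 1 new [(3,4)] -> total=7
Click 3 (2,1) count=2: revealed 0 new [(none)] -> total=7

Answer: .....
.....
##...
##..#
##...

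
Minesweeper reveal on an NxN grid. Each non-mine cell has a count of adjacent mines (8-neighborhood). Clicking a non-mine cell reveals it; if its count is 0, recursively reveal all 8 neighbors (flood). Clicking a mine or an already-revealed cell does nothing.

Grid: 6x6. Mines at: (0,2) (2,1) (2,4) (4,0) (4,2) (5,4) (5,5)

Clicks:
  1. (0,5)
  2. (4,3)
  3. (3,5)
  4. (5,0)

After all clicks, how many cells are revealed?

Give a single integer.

Answer: 9

Derivation:
Click 1 (0,5) count=0: revealed 6 new [(0,3) (0,4) (0,5) (1,3) (1,4) (1,5)] -> total=6
Click 2 (4,3) count=2: revealed 1 new [(4,3)] -> total=7
Click 3 (3,5) count=1: revealed 1 new [(3,5)] -> total=8
Click 4 (5,0) count=1: revealed 1 new [(5,0)] -> total=9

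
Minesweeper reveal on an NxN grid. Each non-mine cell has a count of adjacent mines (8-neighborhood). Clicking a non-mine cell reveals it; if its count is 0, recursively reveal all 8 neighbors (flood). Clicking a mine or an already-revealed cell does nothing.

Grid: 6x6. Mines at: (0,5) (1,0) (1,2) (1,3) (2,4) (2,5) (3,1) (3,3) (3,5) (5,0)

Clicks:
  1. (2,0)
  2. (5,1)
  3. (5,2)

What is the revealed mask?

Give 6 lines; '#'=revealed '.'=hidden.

Answer: ......
......
#.....
......
.#####
.#####

Derivation:
Click 1 (2,0) count=2: revealed 1 new [(2,0)] -> total=1
Click 2 (5,1) count=1: revealed 1 new [(5,1)] -> total=2
Click 3 (5,2) count=0: revealed 9 new [(4,1) (4,2) (4,3) (4,4) (4,5) (5,2) (5,3) (5,4) (5,5)] -> total=11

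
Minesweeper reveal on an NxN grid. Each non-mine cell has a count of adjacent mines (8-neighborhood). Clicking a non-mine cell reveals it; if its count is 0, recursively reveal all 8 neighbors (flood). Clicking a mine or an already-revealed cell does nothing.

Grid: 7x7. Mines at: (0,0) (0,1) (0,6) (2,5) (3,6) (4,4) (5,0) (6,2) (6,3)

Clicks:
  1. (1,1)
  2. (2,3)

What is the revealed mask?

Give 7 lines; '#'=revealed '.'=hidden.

Click 1 (1,1) count=2: revealed 1 new [(1,1)] -> total=1
Click 2 (2,3) count=0: revealed 26 new [(0,2) (0,3) (0,4) (0,5) (1,0) (1,2) (1,3) (1,4) (1,5) (2,0) (2,1) (2,2) (2,3) (2,4) (3,0) (3,1) (3,2) (3,3) (3,4) (4,0) (4,1) (4,2) (4,3) (5,1) (5,2) (5,3)] -> total=27

Answer: ..####.
######.
#####..
#####..
####...
.###...
.......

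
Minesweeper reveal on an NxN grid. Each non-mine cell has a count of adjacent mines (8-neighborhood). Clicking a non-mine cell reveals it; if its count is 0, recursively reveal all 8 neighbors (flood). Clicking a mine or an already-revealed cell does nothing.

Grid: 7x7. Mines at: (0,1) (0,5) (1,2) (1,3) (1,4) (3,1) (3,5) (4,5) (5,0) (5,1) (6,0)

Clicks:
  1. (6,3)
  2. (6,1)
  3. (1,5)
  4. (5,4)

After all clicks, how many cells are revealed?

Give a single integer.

Click 1 (6,3) count=0: revealed 19 new [(2,2) (2,3) (2,4) (3,2) (3,3) (3,4) (4,2) (4,3) (4,4) (5,2) (5,3) (5,4) (5,5) (5,6) (6,2) (6,3) (6,4) (6,5) (6,6)] -> total=19
Click 2 (6,1) count=3: revealed 1 new [(6,1)] -> total=20
Click 3 (1,5) count=2: revealed 1 new [(1,5)] -> total=21
Click 4 (5,4) count=1: revealed 0 new [(none)] -> total=21

Answer: 21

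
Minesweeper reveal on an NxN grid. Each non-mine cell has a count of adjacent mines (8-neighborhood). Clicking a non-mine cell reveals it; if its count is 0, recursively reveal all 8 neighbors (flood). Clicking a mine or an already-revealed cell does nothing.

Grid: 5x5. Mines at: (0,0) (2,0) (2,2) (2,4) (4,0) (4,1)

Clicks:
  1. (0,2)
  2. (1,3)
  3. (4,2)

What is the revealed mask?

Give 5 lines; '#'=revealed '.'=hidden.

Answer: .####
.####
.....
.....
..#..

Derivation:
Click 1 (0,2) count=0: revealed 8 new [(0,1) (0,2) (0,3) (0,4) (1,1) (1,2) (1,3) (1,4)] -> total=8
Click 2 (1,3) count=2: revealed 0 new [(none)] -> total=8
Click 3 (4,2) count=1: revealed 1 new [(4,2)] -> total=9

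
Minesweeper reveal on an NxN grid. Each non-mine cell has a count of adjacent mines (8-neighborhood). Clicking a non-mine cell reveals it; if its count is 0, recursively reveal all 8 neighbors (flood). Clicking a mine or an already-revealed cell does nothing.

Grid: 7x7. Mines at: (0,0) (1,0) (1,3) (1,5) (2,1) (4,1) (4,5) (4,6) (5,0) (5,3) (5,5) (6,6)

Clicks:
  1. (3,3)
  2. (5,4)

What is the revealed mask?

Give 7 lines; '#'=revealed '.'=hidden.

Answer: .......
.......
..###..
..###..
..###..
....#..
.......

Derivation:
Click 1 (3,3) count=0: revealed 9 new [(2,2) (2,3) (2,4) (3,2) (3,3) (3,4) (4,2) (4,3) (4,4)] -> total=9
Click 2 (5,4) count=3: revealed 1 new [(5,4)] -> total=10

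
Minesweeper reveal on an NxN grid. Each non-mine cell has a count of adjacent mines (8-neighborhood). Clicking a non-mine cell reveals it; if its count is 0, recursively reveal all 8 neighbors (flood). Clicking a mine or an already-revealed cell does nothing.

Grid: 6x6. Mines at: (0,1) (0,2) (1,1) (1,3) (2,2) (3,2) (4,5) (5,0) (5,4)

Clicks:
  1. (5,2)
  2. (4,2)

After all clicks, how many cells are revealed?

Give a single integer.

Answer: 6

Derivation:
Click 1 (5,2) count=0: revealed 6 new [(4,1) (4,2) (4,3) (5,1) (5,2) (5,3)] -> total=6
Click 2 (4,2) count=1: revealed 0 new [(none)] -> total=6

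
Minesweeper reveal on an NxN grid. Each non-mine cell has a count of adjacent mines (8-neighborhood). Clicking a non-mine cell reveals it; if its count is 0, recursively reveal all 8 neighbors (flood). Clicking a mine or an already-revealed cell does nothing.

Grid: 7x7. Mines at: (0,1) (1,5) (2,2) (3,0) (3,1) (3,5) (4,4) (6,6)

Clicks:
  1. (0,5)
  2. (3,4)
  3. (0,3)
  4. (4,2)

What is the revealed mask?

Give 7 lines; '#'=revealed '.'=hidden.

Click 1 (0,5) count=1: revealed 1 new [(0,5)] -> total=1
Click 2 (3,4) count=2: revealed 1 new [(3,4)] -> total=2
Click 3 (0,3) count=0: revealed 6 new [(0,2) (0,3) (0,4) (1,2) (1,3) (1,4)] -> total=8
Click 4 (4,2) count=1: revealed 1 new [(4,2)] -> total=9

Answer: ..####.
..###..
.......
....#..
..#....
.......
.......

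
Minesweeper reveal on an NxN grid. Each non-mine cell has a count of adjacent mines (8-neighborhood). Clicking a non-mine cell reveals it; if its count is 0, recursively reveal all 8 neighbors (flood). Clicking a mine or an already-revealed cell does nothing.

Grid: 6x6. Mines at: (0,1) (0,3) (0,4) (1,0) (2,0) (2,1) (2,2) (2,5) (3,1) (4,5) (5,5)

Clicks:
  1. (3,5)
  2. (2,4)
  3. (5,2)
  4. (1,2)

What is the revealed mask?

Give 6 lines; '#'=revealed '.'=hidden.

Answer: ......
..#...
....#.
..####
#####.
#####.

Derivation:
Click 1 (3,5) count=2: revealed 1 new [(3,5)] -> total=1
Click 2 (2,4) count=1: revealed 1 new [(2,4)] -> total=2
Click 3 (5,2) count=0: revealed 13 new [(3,2) (3,3) (3,4) (4,0) (4,1) (4,2) (4,3) (4,4) (5,0) (5,1) (5,2) (5,3) (5,4)] -> total=15
Click 4 (1,2) count=4: revealed 1 new [(1,2)] -> total=16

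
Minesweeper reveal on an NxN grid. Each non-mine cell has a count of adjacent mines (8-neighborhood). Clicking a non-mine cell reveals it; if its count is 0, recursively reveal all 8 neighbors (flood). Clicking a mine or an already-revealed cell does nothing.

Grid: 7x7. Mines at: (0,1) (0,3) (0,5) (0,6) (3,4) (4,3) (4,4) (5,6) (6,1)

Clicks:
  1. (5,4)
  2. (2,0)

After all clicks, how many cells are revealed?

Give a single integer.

Answer: 19

Derivation:
Click 1 (5,4) count=2: revealed 1 new [(5,4)] -> total=1
Click 2 (2,0) count=0: revealed 18 new [(1,0) (1,1) (1,2) (1,3) (2,0) (2,1) (2,2) (2,3) (3,0) (3,1) (3,2) (3,3) (4,0) (4,1) (4,2) (5,0) (5,1) (5,2)] -> total=19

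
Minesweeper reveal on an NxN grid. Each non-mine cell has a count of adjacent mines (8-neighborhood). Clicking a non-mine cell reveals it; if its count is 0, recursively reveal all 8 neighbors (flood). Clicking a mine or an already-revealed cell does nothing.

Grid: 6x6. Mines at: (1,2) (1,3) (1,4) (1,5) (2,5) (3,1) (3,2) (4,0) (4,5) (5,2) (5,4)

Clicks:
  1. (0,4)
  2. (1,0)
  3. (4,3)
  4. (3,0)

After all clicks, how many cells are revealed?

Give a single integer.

Click 1 (0,4) count=3: revealed 1 new [(0,4)] -> total=1
Click 2 (1,0) count=0: revealed 6 new [(0,0) (0,1) (1,0) (1,1) (2,0) (2,1)] -> total=7
Click 3 (4,3) count=3: revealed 1 new [(4,3)] -> total=8
Click 4 (3,0) count=2: revealed 1 new [(3,0)] -> total=9

Answer: 9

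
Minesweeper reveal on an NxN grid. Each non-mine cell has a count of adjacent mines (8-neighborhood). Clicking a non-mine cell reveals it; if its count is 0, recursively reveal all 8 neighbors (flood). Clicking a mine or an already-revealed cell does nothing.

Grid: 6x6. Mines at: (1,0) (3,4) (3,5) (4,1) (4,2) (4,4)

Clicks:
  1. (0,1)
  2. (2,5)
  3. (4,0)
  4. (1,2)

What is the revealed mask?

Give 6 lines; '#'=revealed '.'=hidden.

Answer: .#####
.#####
.#####
.###..
#.....
......

Derivation:
Click 1 (0,1) count=1: revealed 1 new [(0,1)] -> total=1
Click 2 (2,5) count=2: revealed 1 new [(2,5)] -> total=2
Click 3 (4,0) count=1: revealed 1 new [(4,0)] -> total=3
Click 4 (1,2) count=0: revealed 16 new [(0,2) (0,3) (0,4) (0,5) (1,1) (1,2) (1,3) (1,4) (1,5) (2,1) (2,2) (2,3) (2,4) (3,1) (3,2) (3,3)] -> total=19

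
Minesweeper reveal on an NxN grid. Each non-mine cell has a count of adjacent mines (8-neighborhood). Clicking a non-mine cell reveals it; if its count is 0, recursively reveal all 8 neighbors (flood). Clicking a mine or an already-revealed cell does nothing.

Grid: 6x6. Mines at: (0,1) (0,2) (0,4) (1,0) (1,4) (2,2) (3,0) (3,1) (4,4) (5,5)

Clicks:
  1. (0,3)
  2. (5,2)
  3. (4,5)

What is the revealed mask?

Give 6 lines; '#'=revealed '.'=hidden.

Answer: ...#..
......
......
......
####.#
####..

Derivation:
Click 1 (0,3) count=3: revealed 1 new [(0,3)] -> total=1
Click 2 (5,2) count=0: revealed 8 new [(4,0) (4,1) (4,2) (4,3) (5,0) (5,1) (5,2) (5,3)] -> total=9
Click 3 (4,5) count=2: revealed 1 new [(4,5)] -> total=10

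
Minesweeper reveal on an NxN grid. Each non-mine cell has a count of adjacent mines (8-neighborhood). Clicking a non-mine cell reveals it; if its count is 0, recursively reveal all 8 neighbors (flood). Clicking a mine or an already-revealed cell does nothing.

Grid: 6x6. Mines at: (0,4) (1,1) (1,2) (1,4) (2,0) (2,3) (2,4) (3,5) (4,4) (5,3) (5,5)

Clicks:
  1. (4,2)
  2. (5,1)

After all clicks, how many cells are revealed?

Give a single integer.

Click 1 (4,2) count=1: revealed 1 new [(4,2)] -> total=1
Click 2 (5,1) count=0: revealed 8 new [(3,0) (3,1) (3,2) (4,0) (4,1) (5,0) (5,1) (5,2)] -> total=9

Answer: 9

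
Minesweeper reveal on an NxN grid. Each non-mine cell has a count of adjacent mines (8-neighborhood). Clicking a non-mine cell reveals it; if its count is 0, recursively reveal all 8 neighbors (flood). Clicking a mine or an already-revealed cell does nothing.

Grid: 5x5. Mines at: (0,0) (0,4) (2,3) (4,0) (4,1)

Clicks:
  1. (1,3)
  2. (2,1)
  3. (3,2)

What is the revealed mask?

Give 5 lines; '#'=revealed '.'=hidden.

Answer: .....
####.
###..
###..
.....

Derivation:
Click 1 (1,3) count=2: revealed 1 new [(1,3)] -> total=1
Click 2 (2,1) count=0: revealed 9 new [(1,0) (1,1) (1,2) (2,0) (2,1) (2,2) (3,0) (3,1) (3,2)] -> total=10
Click 3 (3,2) count=2: revealed 0 new [(none)] -> total=10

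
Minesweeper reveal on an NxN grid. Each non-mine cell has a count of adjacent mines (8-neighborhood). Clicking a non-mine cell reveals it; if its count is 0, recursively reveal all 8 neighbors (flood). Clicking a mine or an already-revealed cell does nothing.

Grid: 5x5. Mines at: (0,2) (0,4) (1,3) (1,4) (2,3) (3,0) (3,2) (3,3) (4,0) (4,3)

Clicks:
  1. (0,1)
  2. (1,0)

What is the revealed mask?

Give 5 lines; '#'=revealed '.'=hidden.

Answer: ##...
##...
##...
.....
.....

Derivation:
Click 1 (0,1) count=1: revealed 1 new [(0,1)] -> total=1
Click 2 (1,0) count=0: revealed 5 new [(0,0) (1,0) (1,1) (2,0) (2,1)] -> total=6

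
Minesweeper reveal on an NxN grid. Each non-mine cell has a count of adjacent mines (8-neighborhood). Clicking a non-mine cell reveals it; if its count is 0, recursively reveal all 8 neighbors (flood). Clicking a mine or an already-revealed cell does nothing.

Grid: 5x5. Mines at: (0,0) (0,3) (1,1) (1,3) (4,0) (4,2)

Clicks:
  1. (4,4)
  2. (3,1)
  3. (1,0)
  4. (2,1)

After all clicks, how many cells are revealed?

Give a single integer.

Answer: 9

Derivation:
Click 1 (4,4) count=0: revealed 6 new [(2,3) (2,4) (3,3) (3,4) (4,3) (4,4)] -> total=6
Click 2 (3,1) count=2: revealed 1 new [(3,1)] -> total=7
Click 3 (1,0) count=2: revealed 1 new [(1,0)] -> total=8
Click 4 (2,1) count=1: revealed 1 new [(2,1)] -> total=9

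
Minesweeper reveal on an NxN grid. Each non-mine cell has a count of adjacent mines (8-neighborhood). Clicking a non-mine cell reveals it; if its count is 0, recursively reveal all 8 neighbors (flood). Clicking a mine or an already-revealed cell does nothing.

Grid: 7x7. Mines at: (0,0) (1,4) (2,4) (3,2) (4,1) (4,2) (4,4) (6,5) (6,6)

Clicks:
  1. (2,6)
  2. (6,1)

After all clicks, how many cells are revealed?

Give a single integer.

Click 1 (2,6) count=0: revealed 12 new [(0,5) (0,6) (1,5) (1,6) (2,5) (2,6) (3,5) (3,6) (4,5) (4,6) (5,5) (5,6)] -> total=12
Click 2 (6,1) count=0: revealed 10 new [(5,0) (5,1) (5,2) (5,3) (5,4) (6,0) (6,1) (6,2) (6,3) (6,4)] -> total=22

Answer: 22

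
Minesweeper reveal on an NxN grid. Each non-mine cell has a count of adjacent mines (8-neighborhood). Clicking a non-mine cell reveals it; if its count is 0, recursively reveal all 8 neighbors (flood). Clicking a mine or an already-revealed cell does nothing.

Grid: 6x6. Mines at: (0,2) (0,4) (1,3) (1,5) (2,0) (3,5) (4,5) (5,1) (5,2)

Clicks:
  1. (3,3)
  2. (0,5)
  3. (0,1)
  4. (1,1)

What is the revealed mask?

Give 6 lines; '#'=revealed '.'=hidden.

Click 1 (3,3) count=0: revealed 12 new [(2,1) (2,2) (2,3) (2,4) (3,1) (3,2) (3,3) (3,4) (4,1) (4,2) (4,3) (4,4)] -> total=12
Click 2 (0,5) count=2: revealed 1 new [(0,5)] -> total=13
Click 3 (0,1) count=1: revealed 1 new [(0,1)] -> total=14
Click 4 (1,1) count=2: revealed 1 new [(1,1)] -> total=15

Answer: .#...#
.#....
.####.
.####.
.####.
......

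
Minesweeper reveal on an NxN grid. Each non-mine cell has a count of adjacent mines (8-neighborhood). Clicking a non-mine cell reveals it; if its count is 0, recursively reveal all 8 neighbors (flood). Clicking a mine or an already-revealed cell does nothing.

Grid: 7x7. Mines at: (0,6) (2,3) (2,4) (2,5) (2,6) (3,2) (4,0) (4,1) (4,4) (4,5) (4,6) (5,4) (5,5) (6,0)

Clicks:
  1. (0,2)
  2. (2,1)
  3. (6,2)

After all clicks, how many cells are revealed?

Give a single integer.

Click 1 (0,2) count=0: revealed 17 new [(0,0) (0,1) (0,2) (0,3) (0,4) (0,5) (1,0) (1,1) (1,2) (1,3) (1,4) (1,5) (2,0) (2,1) (2,2) (3,0) (3,1)] -> total=17
Click 2 (2,1) count=1: revealed 0 new [(none)] -> total=17
Click 3 (6,2) count=0: revealed 6 new [(5,1) (5,2) (5,3) (6,1) (6,2) (6,3)] -> total=23

Answer: 23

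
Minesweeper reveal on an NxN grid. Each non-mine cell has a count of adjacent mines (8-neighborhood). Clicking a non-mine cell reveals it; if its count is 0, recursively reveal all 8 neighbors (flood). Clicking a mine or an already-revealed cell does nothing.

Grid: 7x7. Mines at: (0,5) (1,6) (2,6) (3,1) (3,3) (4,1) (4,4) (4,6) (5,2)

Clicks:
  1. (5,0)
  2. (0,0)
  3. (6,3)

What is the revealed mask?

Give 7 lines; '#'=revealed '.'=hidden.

Answer: #####..
#####..
#####..
.......
.......
#......
...#...

Derivation:
Click 1 (5,0) count=1: revealed 1 new [(5,0)] -> total=1
Click 2 (0,0) count=0: revealed 15 new [(0,0) (0,1) (0,2) (0,3) (0,4) (1,0) (1,1) (1,2) (1,3) (1,4) (2,0) (2,1) (2,2) (2,3) (2,4)] -> total=16
Click 3 (6,3) count=1: revealed 1 new [(6,3)] -> total=17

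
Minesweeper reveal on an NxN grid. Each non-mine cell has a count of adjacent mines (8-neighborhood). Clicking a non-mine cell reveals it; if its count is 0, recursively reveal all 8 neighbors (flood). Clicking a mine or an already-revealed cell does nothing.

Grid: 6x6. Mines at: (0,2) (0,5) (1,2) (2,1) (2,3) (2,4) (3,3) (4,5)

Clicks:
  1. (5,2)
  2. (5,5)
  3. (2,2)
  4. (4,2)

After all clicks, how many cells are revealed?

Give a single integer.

Answer: 15

Derivation:
Click 1 (5,2) count=0: revealed 13 new [(3,0) (3,1) (3,2) (4,0) (4,1) (4,2) (4,3) (4,4) (5,0) (5,1) (5,2) (5,3) (5,4)] -> total=13
Click 2 (5,5) count=1: revealed 1 new [(5,5)] -> total=14
Click 3 (2,2) count=4: revealed 1 new [(2,2)] -> total=15
Click 4 (4,2) count=1: revealed 0 new [(none)] -> total=15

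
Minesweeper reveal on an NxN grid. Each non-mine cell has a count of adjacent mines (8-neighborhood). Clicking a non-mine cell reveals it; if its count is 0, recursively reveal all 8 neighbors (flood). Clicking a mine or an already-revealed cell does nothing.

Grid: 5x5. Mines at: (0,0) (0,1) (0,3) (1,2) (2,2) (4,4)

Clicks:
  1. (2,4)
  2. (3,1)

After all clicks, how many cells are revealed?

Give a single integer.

Answer: 7

Derivation:
Click 1 (2,4) count=0: revealed 6 new [(1,3) (1,4) (2,3) (2,4) (3,3) (3,4)] -> total=6
Click 2 (3,1) count=1: revealed 1 new [(3,1)] -> total=7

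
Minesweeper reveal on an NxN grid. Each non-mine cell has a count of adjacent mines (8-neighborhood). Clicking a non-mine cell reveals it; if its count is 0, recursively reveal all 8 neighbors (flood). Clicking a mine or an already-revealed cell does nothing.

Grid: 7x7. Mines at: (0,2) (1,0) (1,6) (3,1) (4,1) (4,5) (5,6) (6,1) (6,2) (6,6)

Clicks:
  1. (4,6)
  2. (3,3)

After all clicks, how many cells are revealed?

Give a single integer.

Click 1 (4,6) count=2: revealed 1 new [(4,6)] -> total=1
Click 2 (3,3) count=0: revealed 21 new [(0,3) (0,4) (0,5) (1,2) (1,3) (1,4) (1,5) (2,2) (2,3) (2,4) (2,5) (3,2) (3,3) (3,4) (3,5) (4,2) (4,3) (4,4) (5,2) (5,3) (5,4)] -> total=22

Answer: 22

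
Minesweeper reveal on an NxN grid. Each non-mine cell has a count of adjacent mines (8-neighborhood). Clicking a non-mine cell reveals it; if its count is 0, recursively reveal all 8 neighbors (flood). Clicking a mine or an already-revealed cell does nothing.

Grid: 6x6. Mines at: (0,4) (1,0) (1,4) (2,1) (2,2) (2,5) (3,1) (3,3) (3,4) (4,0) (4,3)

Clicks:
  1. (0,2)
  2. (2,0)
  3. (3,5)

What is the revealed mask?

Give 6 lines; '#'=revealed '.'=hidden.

Click 1 (0,2) count=0: revealed 6 new [(0,1) (0,2) (0,3) (1,1) (1,2) (1,3)] -> total=6
Click 2 (2,0) count=3: revealed 1 new [(2,0)] -> total=7
Click 3 (3,5) count=2: revealed 1 new [(3,5)] -> total=8

Answer: .###..
.###..
#.....
.....#
......
......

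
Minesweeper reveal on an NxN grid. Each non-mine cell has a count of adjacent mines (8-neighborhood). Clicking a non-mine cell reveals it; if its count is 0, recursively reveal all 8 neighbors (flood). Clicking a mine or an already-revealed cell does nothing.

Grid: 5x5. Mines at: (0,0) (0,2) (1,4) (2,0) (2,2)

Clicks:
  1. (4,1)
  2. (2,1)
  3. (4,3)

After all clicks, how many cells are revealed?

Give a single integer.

Answer: 13

Derivation:
Click 1 (4,1) count=0: revealed 12 new [(2,3) (2,4) (3,0) (3,1) (3,2) (3,3) (3,4) (4,0) (4,1) (4,2) (4,3) (4,4)] -> total=12
Click 2 (2,1) count=2: revealed 1 new [(2,1)] -> total=13
Click 3 (4,3) count=0: revealed 0 new [(none)] -> total=13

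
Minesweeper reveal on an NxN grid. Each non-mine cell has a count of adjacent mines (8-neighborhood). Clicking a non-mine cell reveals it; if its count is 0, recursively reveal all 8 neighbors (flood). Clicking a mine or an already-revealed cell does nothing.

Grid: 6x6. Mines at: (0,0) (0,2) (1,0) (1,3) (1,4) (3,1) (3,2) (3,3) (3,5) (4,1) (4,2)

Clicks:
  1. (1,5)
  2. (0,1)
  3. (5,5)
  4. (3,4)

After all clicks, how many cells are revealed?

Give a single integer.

Answer: 9

Derivation:
Click 1 (1,5) count=1: revealed 1 new [(1,5)] -> total=1
Click 2 (0,1) count=3: revealed 1 new [(0,1)] -> total=2
Click 3 (5,5) count=0: revealed 6 new [(4,3) (4,4) (4,5) (5,3) (5,4) (5,5)] -> total=8
Click 4 (3,4) count=2: revealed 1 new [(3,4)] -> total=9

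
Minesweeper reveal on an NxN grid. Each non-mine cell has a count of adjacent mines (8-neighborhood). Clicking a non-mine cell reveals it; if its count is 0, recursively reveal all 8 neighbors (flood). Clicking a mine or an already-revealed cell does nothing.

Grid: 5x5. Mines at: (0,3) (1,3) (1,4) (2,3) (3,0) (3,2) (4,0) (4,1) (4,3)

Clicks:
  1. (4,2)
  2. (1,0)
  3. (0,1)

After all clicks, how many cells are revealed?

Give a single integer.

Answer: 10

Derivation:
Click 1 (4,2) count=3: revealed 1 new [(4,2)] -> total=1
Click 2 (1,0) count=0: revealed 9 new [(0,0) (0,1) (0,2) (1,0) (1,1) (1,2) (2,0) (2,1) (2,2)] -> total=10
Click 3 (0,1) count=0: revealed 0 new [(none)] -> total=10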